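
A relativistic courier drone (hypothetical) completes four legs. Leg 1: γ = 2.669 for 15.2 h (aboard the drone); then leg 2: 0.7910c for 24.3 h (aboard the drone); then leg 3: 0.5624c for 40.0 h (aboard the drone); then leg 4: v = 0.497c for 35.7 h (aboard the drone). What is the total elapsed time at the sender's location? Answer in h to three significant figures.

Δt = 170 h

Leg 1: γ = 2.669; Δt_1 = 2.669 × 15.2 = 40.57 h.
Leg 2: γ = 1/√(1 − 0.7910²) = 1/√0.3743 = 1.634; Δt_2 = 1.634 × 24.3 = 39.72 h.
Leg 3: γ = 1/√(1 − 0.5624²) = 1/√0.6837 = 1.209; Δt_3 = 1.209 × 40.0 = 48.38 h.
Leg 4: γ = 1/√(1 − 0.497²) = 1/√0.7530 = 1.152; Δt_4 = 1.152 × 35.7 = 41.14 h.
Total: 40.57 + 39.72 + 48.38 + 41.14 h.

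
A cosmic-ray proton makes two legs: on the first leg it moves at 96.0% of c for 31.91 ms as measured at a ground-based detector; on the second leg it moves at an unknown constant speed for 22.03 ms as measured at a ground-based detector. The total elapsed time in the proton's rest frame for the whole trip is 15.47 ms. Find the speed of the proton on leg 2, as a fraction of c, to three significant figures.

Leg 1: β = 0.960; γ = 1/√(1 − 0.960²) = 1/√0.07840 = 3.571; τ_1 = 31.91/3.571 = 8.935 ms.
Leg 2: speed unknown; τ_2 = 22.03/γ_2.
Total proper time: 8.935 + τ_2 = 15.47, so τ_2 = 15.47 − 8.935 = 6.535 ms.
γ_2 = 22.03/6.535 = 3.371; β = √(1 − 1/γ²) = √0.9120.

β = 0.955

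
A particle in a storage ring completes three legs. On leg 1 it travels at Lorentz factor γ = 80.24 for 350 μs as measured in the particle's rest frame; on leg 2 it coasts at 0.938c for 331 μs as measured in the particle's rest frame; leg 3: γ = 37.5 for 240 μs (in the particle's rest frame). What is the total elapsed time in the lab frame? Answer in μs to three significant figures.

Δt = 3.80×10⁴ μs

Leg 1: γ = 80.24; Δt_1 = 80.24 × 350 = 2.808×10⁴ μs.
Leg 2: γ = 1/√(1 − 0.938²) = 1/√0.1202 = 2.885; Δt_2 = 2.885 × 331 = 954.9 μs.
Leg 3: γ = 37.5; Δt_3 = 37.50 × 240 = 9000 μs.
Total: 2.808×10⁴ + 954.9 + 9000 μs.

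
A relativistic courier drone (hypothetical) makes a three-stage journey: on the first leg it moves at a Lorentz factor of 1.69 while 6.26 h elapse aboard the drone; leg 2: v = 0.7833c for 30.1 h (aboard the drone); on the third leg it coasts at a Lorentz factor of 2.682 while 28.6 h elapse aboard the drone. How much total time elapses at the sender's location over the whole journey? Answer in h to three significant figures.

Δt = 136 h

Leg 1: γ = 1.69; Δt_1 = 1.690 × 6.26 = 10.58 h.
Leg 2: γ = 1/√(1 − 0.7833²) = 1/√0.3864 = 1.609; Δt_2 = 1.609 × 30.1 = 48.42 h.
Leg 3: γ = 2.682; Δt_3 = 2.682 × 28.6 = 76.71 h.
Total: 10.58 + 48.42 + 76.71 h.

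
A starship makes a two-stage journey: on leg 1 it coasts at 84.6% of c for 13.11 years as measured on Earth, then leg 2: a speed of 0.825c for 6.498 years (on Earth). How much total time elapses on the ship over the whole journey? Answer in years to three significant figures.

τ = 10.7 years

Leg 1: β = 0.846; γ = 1/√(1 − 0.846²) = 1/√0.2843 = 1.876; τ_1 = 13.11/1.876 = 6.990 years.
Leg 2: γ = 1/√(1 − 0.825²) = 1/√0.3194 = 1.769; τ_2 = 6.498/1.769 = 3.672 years.
Total: 6.990 + 3.672 years.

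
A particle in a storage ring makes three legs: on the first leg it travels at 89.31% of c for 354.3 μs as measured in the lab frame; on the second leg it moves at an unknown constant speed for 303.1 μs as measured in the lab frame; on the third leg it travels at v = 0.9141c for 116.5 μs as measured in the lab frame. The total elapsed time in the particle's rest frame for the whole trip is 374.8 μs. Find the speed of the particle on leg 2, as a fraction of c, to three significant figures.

β = 0.832

Leg 1: β = 0.8931; γ = 1/√(1 − 0.8931²) = 1/√0.2024 = 2.223; τ_1 = 354.3/2.223 = 159.4 μs.
Leg 2: speed unknown; τ_2 = 303.1/γ_2.
Leg 3: γ = 1/√(1 − 0.9141²) = 1/√0.1644 = 2.466; τ_3 = 116.5/2.466 = 47.24 μs.
Total proper time: 159.4 + τ_2 + 47.24 = 374.8, so τ_2 = 374.8 − 206.6 = 168.2 μs.
γ_2 = 303.1/168.2 = 1.802; β = √(1 − 1/γ²) = √0.6921.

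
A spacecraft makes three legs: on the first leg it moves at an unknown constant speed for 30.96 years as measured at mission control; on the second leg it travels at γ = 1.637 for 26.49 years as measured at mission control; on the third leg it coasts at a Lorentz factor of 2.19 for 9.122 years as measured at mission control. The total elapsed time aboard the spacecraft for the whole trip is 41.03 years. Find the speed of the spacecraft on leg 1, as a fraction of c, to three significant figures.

Leg 1: speed unknown; τ_1 = 30.96/γ_1.
Leg 2: γ = 1.637; τ_2 = 26.49/1.637 = 16.18 years.
Leg 3: γ = 2.19; τ_3 = 9.122/2.190 = 4.165 years.
Total proper time: τ_1 + 16.18 + 4.165 = 41.03, so τ_1 = 41.03 − 20.35 = 20.68 years.
γ_1 = 30.96/20.68 = 1.497; β = √(1 − 1/γ²) = √0.5537.

β = 0.744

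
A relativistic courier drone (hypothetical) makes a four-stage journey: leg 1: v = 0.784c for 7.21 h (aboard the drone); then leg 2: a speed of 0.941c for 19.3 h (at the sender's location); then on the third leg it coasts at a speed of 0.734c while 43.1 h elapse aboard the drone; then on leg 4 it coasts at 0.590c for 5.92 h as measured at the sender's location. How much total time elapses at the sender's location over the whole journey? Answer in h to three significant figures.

Leg 1: γ = 1/√(1 − 0.784²) = 1/√0.3853 = 1.611; Δt_1 = 1.611 × 7.21 = 11.61 h.
Leg 2: 19.3 h is already measured at the sender's location.
Leg 3: γ = 1/√(1 − 0.734²) = 1/√0.4612 = 1.472; Δt_3 = 1.472 × 43.1 = 63.46 h.
Leg 4: 5.92 h is already measured at the sender's location.
Total: 11.61 + 19.30 + 63.46 + 5.920 h.

Δt = 100 h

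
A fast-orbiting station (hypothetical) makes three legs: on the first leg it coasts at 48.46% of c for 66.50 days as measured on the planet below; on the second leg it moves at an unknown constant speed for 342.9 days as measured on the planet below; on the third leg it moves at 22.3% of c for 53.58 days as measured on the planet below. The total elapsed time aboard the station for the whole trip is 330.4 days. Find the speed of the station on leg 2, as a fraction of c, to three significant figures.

Leg 1: β = 0.4846; γ = 1/√(1 − 0.4846²) = 1/√0.7652 = 1.143; τ_1 = 66.50/1.143 = 58.17 days.
Leg 2: speed unknown; τ_2 = 342.9/γ_2.
Leg 3: β = 0.223; γ = 1/√(1 − 0.223²) = 1/√0.9503 = 1.026; τ_3 = 53.58/1.026 = 52.23 days.
Total proper time: 58.17 + τ_2 + 52.23 = 330.4, so τ_2 = 330.4 − 110.4 = 220.0 days.
γ_2 = 342.9/220.0 = 1.559; β = √(1 − 1/γ²) = √0.5884.

β = 0.767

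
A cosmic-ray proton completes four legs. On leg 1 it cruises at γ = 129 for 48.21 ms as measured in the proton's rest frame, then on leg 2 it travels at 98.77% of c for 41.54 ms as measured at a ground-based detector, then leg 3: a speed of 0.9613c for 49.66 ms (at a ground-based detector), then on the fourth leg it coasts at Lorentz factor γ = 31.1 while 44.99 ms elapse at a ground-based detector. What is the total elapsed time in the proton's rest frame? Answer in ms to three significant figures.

Leg 1: 48.21 ms is already measured in the proton's rest frame.
Leg 2: β = 0.9877; γ = 1/√(1 − 0.9877²) = 1/√0.02445 = 6.395; τ_2 = 41.54/6.395 = 6.495 ms.
Leg 3: γ = 1/√(1 − 0.9613²) = 1/√0.07590 = 3.630; τ_3 = 49.66/3.630 = 13.68 ms.
Leg 4: γ = 31.1; τ_4 = 44.99/31.10 = 1.447 ms.
Total: 48.21 + 6.495 + 13.68 + 1.447 ms.

τ = 69.8 ms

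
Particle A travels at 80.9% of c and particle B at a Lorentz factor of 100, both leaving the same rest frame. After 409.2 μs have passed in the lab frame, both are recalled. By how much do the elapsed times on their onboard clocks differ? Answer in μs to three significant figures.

|τ_A − τ_B| = 236 μs

A: β = 0.809; γ = 1/√(1 − 0.809²) = 1/√0.3455 = 1.701; τ_A = 409.2/1.701 = 240.5 μs.
B: γ = 100; τ_B = 409.2/100.0 = 4.092 μs.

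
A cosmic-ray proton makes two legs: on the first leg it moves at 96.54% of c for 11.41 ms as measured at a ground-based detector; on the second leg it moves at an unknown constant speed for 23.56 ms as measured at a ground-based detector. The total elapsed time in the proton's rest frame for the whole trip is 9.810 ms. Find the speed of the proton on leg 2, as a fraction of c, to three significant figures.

Leg 1: β = 0.9654; γ = 1/√(1 − 0.9654²) = 1/√0.06800 = 3.835; τ_1 = 11.41/3.835 = 2.975 ms.
Leg 2: speed unknown; τ_2 = 23.56/γ_2.
Total proper time: 2.975 + τ_2 = 9.810, so τ_2 = 9.810 − 2.975 = 6.835 ms.
γ_2 = 23.56/6.835 = 3.447; β = √(1 − 1/γ²) = √0.9158.

β = 0.957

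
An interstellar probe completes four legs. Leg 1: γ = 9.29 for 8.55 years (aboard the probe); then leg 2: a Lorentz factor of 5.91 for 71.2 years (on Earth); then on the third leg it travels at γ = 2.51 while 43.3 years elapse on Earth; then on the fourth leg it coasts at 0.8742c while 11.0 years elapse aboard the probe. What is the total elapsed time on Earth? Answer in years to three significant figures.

Leg 1: γ = 9.29; Δt_1 = 9.290 × 8.55 = 79.43 years.
Leg 2: 71.2 years is already measured on Earth.
Leg 3: 43.3 years is already measured on Earth.
Leg 4: γ = 1/√(1 − 0.8742²) = 1/√0.2358 = 2.059; Δt_4 = 2.059 × 11.0 = 22.65 years.
Total: 79.43 + 71.20 + 43.30 + 22.65 years.

Δt = 217 years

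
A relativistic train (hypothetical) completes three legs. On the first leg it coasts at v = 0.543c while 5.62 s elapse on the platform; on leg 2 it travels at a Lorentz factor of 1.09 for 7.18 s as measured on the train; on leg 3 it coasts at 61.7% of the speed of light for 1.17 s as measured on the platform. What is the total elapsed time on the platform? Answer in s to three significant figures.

Leg 1: 5.62 s is already measured on the platform.
Leg 2: γ = 1.09; Δt_2 = 1.090 × 7.18 = 7.826 s.
Leg 3: 1.17 s is already measured on the platform.
Total: 5.620 + 7.826 + 1.170 s.

Δt = 14.6 s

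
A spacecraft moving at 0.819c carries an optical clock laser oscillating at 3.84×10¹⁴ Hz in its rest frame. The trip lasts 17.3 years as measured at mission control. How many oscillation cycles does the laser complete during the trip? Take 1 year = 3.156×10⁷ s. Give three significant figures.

N = 1.20×10²³

γ = 1/√(1 − 0.819²) = 1/√0.3292 = 1.743
The oscillator's own cycle count is N = f × τ where τ is the proper time aboard the spacecraft. τ = Δt/γ = 17.3/1.743 = 9.927 years = 3.133×10⁸ s.
N = 3.84×10¹⁴ × 3.133×10⁸ = 1.203×10²³.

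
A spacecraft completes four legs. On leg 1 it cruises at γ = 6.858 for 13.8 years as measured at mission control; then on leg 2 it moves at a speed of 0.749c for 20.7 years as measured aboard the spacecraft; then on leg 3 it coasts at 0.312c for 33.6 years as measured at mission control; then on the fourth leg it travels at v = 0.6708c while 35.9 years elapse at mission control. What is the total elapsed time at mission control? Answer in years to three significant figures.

Leg 1: 13.8 years is already measured at mission control.
Leg 2: γ = 1/√(1 − 0.749²) = 1/√0.4390 = 1.509; Δt_2 = 1.509 × 20.7 = 31.24 years.
Leg 3: 33.6 years is already measured at mission control.
Leg 4: 35.9 years is already measured at mission control.
Total: 13.80 + 31.24 + 33.60 + 35.90 years.

Δt = 115 years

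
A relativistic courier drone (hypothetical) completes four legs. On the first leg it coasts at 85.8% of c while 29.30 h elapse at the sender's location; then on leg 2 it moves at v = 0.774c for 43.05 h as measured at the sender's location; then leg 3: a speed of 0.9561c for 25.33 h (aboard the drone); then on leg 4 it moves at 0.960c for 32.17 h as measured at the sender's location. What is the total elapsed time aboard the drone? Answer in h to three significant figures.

Leg 1: β = 0.858; γ = 1/√(1 − 0.858²) = 1/√0.2638 = 1.947; τ_1 = 29.30/1.947 = 15.05 h.
Leg 2: γ = 1/√(1 − 0.774²) = 1/√0.4009 = 1.579; τ_2 = 43.05/1.579 = 27.26 h.
Leg 3: 25.33 h is already measured aboard the drone.
Leg 4: γ = 1/√(1 − 0.960²) = 25/7 ≈ 3.571; τ_4 = 32.17/3.571 = 9.008 h.
Total: 15.05 + 27.26 + 25.33 + 9.008 h.

τ = 76.6 h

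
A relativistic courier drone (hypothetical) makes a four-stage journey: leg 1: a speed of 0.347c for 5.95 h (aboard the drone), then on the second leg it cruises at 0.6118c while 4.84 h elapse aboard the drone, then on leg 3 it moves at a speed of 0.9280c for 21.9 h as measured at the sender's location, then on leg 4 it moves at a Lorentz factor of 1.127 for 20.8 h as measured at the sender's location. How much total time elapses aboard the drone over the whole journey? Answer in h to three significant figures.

τ = 37.4 h

Leg 1: 5.95 h is already measured aboard the drone.
Leg 2: 4.84 h is already measured aboard the drone.
Leg 3: γ = 1/√(1 − 0.9280²) = 1/√0.1388 = 2.684; τ_3 = 21.9/2.684 = 8.160 h.
Leg 4: γ = 1.127; τ_4 = 20.8/1.127 = 18.46 h.
Total: 5.950 + 4.840 + 8.160 + 18.46 h.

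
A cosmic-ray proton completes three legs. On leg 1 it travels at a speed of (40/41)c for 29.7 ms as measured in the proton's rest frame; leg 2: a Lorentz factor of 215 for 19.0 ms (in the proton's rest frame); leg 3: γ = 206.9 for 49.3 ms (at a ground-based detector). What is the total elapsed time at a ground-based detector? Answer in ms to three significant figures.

Δt = 4270 ms

Leg 1: γ = 1/√(1 − (40/41)²) = 41/9 ≈ 4.556; Δt_1 = 4.556 × 29.7 = 135.3 ms.
Leg 2: γ = 215; Δt_2 = 215.0 × 19.0 = 4085 ms.
Leg 3: 49.3 ms is already measured at a ground-based detector.
Total: 135.3 + 4085 + 49.30 ms.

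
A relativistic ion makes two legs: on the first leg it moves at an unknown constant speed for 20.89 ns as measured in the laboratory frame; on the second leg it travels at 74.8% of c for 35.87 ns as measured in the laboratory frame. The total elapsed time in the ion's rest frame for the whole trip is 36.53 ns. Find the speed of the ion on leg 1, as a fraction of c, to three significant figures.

Leg 1: speed unknown; τ_1 = 20.89/γ_1.
Leg 2: β = 0.748; γ = 1/√(1 − 0.748²) = 1/√0.4405 = 1.507; τ_2 = 35.87/1.507 = 23.81 ns.
Total proper time: τ_1 + 23.81 = 36.53, so τ_1 = 36.53 − 23.81 = 12.72 ns.
γ_1 = 20.89/12.72 = 1.642; β = √(1 − 1/γ²) = √0.6291.

β = 0.793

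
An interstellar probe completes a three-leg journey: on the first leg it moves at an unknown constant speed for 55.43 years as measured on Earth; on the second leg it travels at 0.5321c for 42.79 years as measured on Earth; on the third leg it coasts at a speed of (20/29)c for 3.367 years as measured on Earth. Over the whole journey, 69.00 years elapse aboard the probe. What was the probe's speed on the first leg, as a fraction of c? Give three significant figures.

β = 0.837

Leg 1: speed unknown; τ_1 = 55.43/γ_1.
Leg 2: γ = 1/√(1 − 0.5321²) = 1/√0.7169 = 1.181; τ_2 = 42.79/1.181 = 36.23 years.
Leg 3: γ = 1/√(1 − (20/29)²) = 29/21 ≈ 1.381; τ_3 = 3.367/1.381 = 2.438 years.
Total proper time: τ_1 + 36.23 + 2.438 = 69.00, so τ_1 = 69.00 − 38.67 = 30.33 years.
γ_1 = 55.43/30.33 = 1.827; β = √(1 − 1/γ²) = √0.7006.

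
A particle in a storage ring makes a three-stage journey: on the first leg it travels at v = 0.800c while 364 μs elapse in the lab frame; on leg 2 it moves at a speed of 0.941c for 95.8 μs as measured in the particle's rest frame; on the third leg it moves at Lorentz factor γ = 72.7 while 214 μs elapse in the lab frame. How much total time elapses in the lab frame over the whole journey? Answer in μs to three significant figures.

Leg 1: 364 μs is already measured in the lab frame.
Leg 2: γ = 1/√(1 − 0.941²) = 1/√0.1145 = 2.955; Δt_2 = 2.955 × 95.8 = 283.1 μs.
Leg 3: 214 μs is already measured in the lab frame.
Total: 364.0 + 283.1 + 214.0 μs.

Δt = 861 μs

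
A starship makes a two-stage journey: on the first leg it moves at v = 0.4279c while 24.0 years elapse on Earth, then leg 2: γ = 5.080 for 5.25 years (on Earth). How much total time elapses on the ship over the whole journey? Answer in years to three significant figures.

τ = 22.7 years

Leg 1: γ = 1/√(1 − 0.4279²) = 1/√0.8169 = 1.106; τ_1 = 24.0/1.106 = 21.69 years.
Leg 2: γ = 5.080; τ_2 = 5.25/5.080 = 1.033 years.
Total: 21.69 + 1.033 years.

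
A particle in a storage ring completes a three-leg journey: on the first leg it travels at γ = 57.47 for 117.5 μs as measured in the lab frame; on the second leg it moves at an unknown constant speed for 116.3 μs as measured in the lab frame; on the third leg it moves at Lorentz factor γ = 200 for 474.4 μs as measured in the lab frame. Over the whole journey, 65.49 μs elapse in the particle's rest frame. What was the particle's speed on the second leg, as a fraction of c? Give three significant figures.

Leg 1: γ = 57.47; τ_1 = 117.5/57.47 = 2.045 μs.
Leg 2: speed unknown; τ_2 = 116.3/γ_2.
Leg 3: γ = 200; τ_3 = 474.4/200.0 = 2.372 μs.
Total proper time: 2.045 + τ_2 + 2.372 = 65.49, so τ_2 = 65.49 − 4.417 = 61.07 μs.
γ_2 = 116.3/61.07 = 1.904; β = √(1 − 1/γ²) = √0.7242.

β = 0.851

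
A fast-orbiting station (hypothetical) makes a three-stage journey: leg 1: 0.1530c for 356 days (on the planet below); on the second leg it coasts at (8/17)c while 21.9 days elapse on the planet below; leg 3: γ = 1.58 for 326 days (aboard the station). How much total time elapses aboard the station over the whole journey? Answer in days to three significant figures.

Leg 1: γ = 1/√(1 − 0.1530²) = 1/√0.9766 = 1.012; τ_1 = 356/1.012 = 351.8 days.
Leg 2: γ = 1/√(1 − (8/17)²) = 17/15 ≈ 1.133; τ_2 = 21.9/1.133 = 19.32 days.
Leg 3: 326 days is already measured aboard the station.
Total: 351.8 + 19.32 + 326.0 days.

τ = 697 days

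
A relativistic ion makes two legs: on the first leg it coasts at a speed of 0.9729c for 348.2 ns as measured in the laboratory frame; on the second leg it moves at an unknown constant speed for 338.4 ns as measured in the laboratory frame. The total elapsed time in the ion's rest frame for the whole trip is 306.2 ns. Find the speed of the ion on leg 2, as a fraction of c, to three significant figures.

Leg 1: γ = 1/√(1 − 0.9729²) = 1/√0.05347 = 4.325; τ_1 = 348.2/4.325 = 80.51 ns.
Leg 2: speed unknown; τ_2 = 338.4/γ_2.
Total proper time: 80.51 + τ_2 = 306.2, so τ_2 = 306.2 − 80.51 = 225.7 ns.
γ_2 = 338.4/225.7 = 1.499; β = √(1 − 1/γ²) = √0.5552.

β = 0.745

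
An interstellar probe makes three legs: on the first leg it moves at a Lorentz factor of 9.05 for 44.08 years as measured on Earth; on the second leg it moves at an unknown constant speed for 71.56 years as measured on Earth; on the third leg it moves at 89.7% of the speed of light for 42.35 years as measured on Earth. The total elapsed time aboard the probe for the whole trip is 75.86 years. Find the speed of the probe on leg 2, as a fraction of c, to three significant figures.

Leg 1: γ = 9.05; τ_1 = 44.08/9.050 = 4.871 years.
Leg 2: speed unknown; τ_2 = 71.56/γ_2.
Leg 3: β = 0.897; γ = 1/√(1 − 0.897²) = 1/√0.1954 = 2.262; τ_3 = 42.35/2.262 = 18.72 years.
Total proper time: 4.871 + τ_2 + 18.72 = 75.86, so τ_2 = 75.86 − 23.59 = 52.27 years.
γ_2 = 71.56/52.27 = 1.369; β = √(1 − 1/γ²) = √0.4665.

β = 0.683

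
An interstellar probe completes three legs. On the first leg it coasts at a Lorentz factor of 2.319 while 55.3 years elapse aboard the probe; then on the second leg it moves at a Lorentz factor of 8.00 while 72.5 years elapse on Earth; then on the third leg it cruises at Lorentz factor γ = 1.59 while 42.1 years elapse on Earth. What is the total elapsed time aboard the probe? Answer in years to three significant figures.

τ = 90.8 years

Leg 1: 55.3 years is already measured aboard the probe.
Leg 2: γ = 8.00; τ_2 = 72.5/8.000 = 9.062 years.
Leg 3: γ = 1.59; τ_3 = 42.1/1.590 = 26.48 years.
Total: 55.30 + 9.062 + 26.48 years.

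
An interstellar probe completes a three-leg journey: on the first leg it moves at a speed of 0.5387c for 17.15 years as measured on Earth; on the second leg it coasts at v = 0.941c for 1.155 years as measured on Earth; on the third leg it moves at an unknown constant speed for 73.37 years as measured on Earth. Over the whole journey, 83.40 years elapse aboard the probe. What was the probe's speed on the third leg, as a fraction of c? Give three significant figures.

β = 0.356

Leg 1: γ = 1/√(1 − 0.5387²) = 1/√0.7098 = 1.187; τ_1 = 17.15/1.187 = 14.45 years.
Leg 2: γ = 1/√(1 − 0.941²) = 1/√0.1145 = 2.955; τ_2 = 1.155/2.955 = 0.3909 years.
Leg 3: speed unknown; τ_3 = 73.37/γ_3.
Total proper time: 14.45 + 0.3909 + τ_3 = 83.40, so τ_3 = 83.40 − 14.84 = 68.56 years.
γ_3 = 73.37/68.56 = 1.070; β = √(1 − 1/γ²) = √0.1268.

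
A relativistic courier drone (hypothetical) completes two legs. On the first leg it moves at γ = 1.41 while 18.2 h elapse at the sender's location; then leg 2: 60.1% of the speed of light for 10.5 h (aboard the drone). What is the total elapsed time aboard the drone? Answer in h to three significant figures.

τ = 23.4 h

Leg 1: γ = 1.41; τ_1 = 18.2/1.410 = 12.91 h.
Leg 2: 10.5 h is already measured aboard the drone.
Total: 12.91 + 10.50 h.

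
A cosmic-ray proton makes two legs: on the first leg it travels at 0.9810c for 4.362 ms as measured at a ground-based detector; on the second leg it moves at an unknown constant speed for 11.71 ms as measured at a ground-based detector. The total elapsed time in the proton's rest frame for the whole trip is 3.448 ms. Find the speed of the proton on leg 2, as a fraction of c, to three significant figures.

Leg 1: γ = 1/√(1 − 0.9810²) = 1/√0.03764 = 5.154; τ_1 = 4.362/5.154 = 0.8463 ms.
Leg 2: speed unknown; τ_2 = 11.71/γ_2.
Total proper time: 0.8463 + τ_2 = 3.448, so τ_2 = 3.448 − 0.8463 = 2.602 ms.
γ_2 = 11.71/2.602 = 4.501; β = √(1 − 1/γ²) = √0.9506.

β = 0.975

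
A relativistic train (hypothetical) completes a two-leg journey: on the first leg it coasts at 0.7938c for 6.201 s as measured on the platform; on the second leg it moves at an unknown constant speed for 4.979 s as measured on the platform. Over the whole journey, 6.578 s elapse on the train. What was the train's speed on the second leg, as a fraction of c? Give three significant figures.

β = 0.826

Leg 1: γ = 1/√(1 − 0.7938²) = 1/√0.3699 = 1.644; τ_1 = 6.201/1.644 = 3.771 s.
Leg 2: speed unknown; τ_2 = 4.979/γ_2.
Total proper time: 3.771 + τ_2 = 6.578, so τ_2 = 6.578 − 3.771 = 2.807 s.
γ_2 = 4.979/2.807 = 1.774; β = √(1 − 1/γ²) = √0.6822.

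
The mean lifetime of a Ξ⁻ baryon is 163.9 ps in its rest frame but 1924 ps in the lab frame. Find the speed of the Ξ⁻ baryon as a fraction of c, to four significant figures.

γ = Δt/τ₀ = 1924/163.9 = 11.74
β = √(1 − 1/γ²) = √(1 − 0.007257) = √0.9927

β = 0.9964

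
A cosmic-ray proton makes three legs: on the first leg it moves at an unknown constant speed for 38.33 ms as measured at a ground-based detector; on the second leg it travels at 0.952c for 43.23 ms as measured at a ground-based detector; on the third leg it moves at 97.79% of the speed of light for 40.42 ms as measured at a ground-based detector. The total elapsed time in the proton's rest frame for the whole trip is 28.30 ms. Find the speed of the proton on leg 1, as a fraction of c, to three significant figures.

Leg 1: speed unknown; τ_1 = 38.33/γ_1.
Leg 2: γ = 1/√(1 − 0.952²) = 1/√0.09370 = 3.267; τ_2 = 43.23/3.267 = 13.23 ms.
Leg 3: β = 0.9779; γ = 1/√(1 − 0.9779²) = 1/√0.04371 = 4.783; τ_3 = 40.42/4.783 = 8.451 ms.
Total proper time: τ_1 + 13.23 + 8.451 = 28.30, so τ_1 = 28.30 − 21.68 = 6.617 ms.
γ_1 = 38.33/6.617 = 5.793; β = √(1 − 1/γ²) = √0.9702.

β = 0.985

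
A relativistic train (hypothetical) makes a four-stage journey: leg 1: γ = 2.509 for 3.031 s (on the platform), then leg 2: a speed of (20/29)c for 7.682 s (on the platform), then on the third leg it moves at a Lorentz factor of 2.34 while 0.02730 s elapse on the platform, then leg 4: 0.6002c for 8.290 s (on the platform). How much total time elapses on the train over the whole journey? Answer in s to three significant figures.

Leg 1: γ = 2.509; τ_1 = 3.031/2.509 = 1.208 s.
Leg 2: γ = 1/√(1 − (20/29)²) = 29/21 ≈ 1.381; τ_2 = 7.682/1.381 = 5.563 s.
Leg 3: γ = 2.34; τ_3 = 0.02730/2.340 = 0.01167 s.
Leg 4: γ = 1/√(1 − 0.6002²) = 1/√0.6398 = 1.250; τ_4 = 8.290/1.250 = 6.631 s.
Total: 1.208 + 5.563 + 0.01167 + 6.631 s.

τ = 13.4 s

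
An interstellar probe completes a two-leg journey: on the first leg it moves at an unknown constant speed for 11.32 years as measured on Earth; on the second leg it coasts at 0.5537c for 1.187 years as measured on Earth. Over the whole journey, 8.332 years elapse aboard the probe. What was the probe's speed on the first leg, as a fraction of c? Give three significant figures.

Leg 1: speed unknown; τ_1 = 11.32/γ_1.
Leg 2: γ = 1/√(1 − 0.5537²) = 1/√0.6934 = 1.201; τ_2 = 1.187/1.201 = 0.9884 years.
Total proper time: τ_1 + 0.9884 = 8.332, so τ_1 = 8.332 − 0.9884 = 7.344 years.
γ_1 = 11.32/7.344 = 1.541; β = √(1 − 1/γ²) = √0.5792.

β = 0.761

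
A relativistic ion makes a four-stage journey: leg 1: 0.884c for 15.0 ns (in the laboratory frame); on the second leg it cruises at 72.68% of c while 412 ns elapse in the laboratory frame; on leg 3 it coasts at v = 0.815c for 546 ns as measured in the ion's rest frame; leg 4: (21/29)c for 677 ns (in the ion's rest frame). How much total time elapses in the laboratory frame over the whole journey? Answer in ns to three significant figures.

Δt = 2350 ns

Leg 1: 15.0 ns is already measured in the laboratory frame.
Leg 2: 412 ns is already measured in the laboratory frame.
Leg 3: γ = 1/√(1 − 0.815²) = 1/√0.3358 = 1.726; Δt_3 = 1.726 × 546 = 942.3 ns.
Leg 4: γ = 1/√(1 − (21/29)²) = 29/20 = 1.450; Δt_4 = 1.450 × 677 = 981.7 ns.
Total: 15.00 + 412.0 + 942.3 + 981.7 ns.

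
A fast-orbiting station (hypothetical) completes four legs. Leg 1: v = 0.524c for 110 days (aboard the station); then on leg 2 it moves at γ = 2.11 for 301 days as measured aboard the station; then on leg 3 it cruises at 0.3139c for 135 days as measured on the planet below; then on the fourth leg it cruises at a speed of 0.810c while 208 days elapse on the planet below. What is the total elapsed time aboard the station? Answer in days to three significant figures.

τ = 661 days

Leg 1: 110 days is already measured aboard the station.
Leg 2: 301 days is already measured aboard the station.
Leg 3: γ = 1/√(1 − 0.3139²) = 1/√0.9015 = 1.053; τ_3 = 135/1.053 = 128.2 days.
Leg 4: γ = 1/√(1 − 0.810²) = 1/√0.3439 = 1.705; τ_4 = 208/1.705 = 122.0 days.
Total: 110.0 + 301.0 + 128.2 + 122.0 days.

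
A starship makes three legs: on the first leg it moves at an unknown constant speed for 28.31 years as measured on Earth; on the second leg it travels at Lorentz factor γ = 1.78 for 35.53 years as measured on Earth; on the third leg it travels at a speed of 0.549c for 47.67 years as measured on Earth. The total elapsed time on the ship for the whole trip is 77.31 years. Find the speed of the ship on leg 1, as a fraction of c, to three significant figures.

Leg 1: speed unknown; τ_1 = 28.31/γ_1.
Leg 2: γ = 1.78; τ_2 = 35.53/1.780 = 19.96 years.
Leg 3: γ = 1/√(1 − 0.549²) = 1/√0.6986 = 1.196; τ_3 = 47.67/1.196 = 39.84 years.
Total proper time: τ_1 + 19.96 + 39.84 = 77.31, so τ_1 = 77.31 − 59.80 = 17.51 years.
γ_1 = 28.31/17.51 = 1.617; β = √(1 − 1/γ²) = √0.6176.

β = 0.786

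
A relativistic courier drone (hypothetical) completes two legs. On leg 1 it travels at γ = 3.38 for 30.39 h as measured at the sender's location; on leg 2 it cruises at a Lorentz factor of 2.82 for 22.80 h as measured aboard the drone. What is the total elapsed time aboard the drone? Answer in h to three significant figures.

τ = 31.8 h

Leg 1: γ = 3.38; τ_1 = 30.39/3.380 = 8.991 h.
Leg 2: 22.80 h is already measured aboard the drone.
Total: 8.991 + 22.80 h.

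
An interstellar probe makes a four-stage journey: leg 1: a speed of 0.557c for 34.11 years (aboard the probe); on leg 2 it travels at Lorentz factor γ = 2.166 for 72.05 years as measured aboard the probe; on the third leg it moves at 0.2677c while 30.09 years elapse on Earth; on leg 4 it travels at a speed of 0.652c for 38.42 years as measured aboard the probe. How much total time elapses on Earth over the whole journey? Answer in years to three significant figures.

Leg 1: γ = 1/√(1 − 0.557²) = 1/√0.6898 = 1.204; Δt_1 = 1.204 × 34.11 = 41.07 years.
Leg 2: γ = 2.166; Δt_2 = 2.166 × 72.05 = 156.1 years.
Leg 3: 30.09 years is already measured on Earth.
Leg 4: γ = 1/√(1 − 0.652²) = 1/√0.5749 = 1.319; Δt_4 = 1.319 × 38.42 = 50.67 years.
Total: 41.07 + 156.1 + 30.09 + 50.67 years.

Δt = 278 years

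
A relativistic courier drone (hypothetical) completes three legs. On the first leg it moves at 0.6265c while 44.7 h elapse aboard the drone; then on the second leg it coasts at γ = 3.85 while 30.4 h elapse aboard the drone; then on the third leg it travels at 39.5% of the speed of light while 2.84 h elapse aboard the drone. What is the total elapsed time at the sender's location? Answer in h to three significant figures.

Leg 1: γ = 1/√(1 − 0.6265²) = 1/√0.6075 = 1.283; Δt_1 = 1.283 × 44.7 = 57.35 h.
Leg 2: γ = 3.85; Δt_2 = 3.850 × 30.4 = 117.0 h.
Leg 3: β = 0.395; γ = 1/√(1 − 0.395²) = 1/√0.8440 = 1.089; Δt_3 = 1.089 × 2.84 = 3.091 h.
Total: 57.35 + 117.0 + 3.091 h.

Δt = 177 h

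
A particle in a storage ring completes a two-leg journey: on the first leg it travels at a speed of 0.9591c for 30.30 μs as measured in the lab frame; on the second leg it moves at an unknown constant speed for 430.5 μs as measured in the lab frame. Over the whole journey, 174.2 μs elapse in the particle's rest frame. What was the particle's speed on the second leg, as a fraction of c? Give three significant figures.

Leg 1: γ = 1/√(1 − 0.9591²) = 1/√0.08013 = 3.533; τ_1 = 30.30/3.533 = 8.577 μs.
Leg 2: speed unknown; τ_2 = 430.5/γ_2.
Total proper time: 8.577 + τ_2 = 174.2, so τ_2 = 174.2 − 8.577 = 165.6 μs.
γ_2 = 430.5/165.6 = 2.599; β = √(1 − 1/γ²) = √0.8520.

β = 0.923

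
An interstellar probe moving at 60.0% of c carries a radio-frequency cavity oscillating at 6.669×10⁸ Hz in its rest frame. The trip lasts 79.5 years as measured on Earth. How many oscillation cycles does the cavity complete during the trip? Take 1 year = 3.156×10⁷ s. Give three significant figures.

N = 1.34×10¹⁸

β = 0.600; γ = 1/√(1 − 0.600²) = 1/√0.6400 = 1.250
The oscillator's own cycle count is N = f × τ where τ is the proper time aboard the probe. τ = Δt/γ = 79.5/1.250 = 63.60 years = 2.007×10⁹ s.
N = 6.669×10⁸ × 2.007×10⁹ = 1.339×10¹⁸.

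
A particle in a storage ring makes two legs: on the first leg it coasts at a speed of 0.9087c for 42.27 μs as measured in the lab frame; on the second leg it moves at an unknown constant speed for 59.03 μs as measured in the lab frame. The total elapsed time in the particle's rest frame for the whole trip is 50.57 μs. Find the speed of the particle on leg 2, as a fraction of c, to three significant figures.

Leg 1: γ = 1/√(1 − 0.9087²) = 1/√0.1743 = 2.395; τ_1 = 42.27/2.395 = 17.65 μs.
Leg 2: speed unknown; τ_2 = 59.03/γ_2.
Total proper time: 17.65 + τ_2 = 50.57, so τ_2 = 50.57 − 17.65 = 32.92 μs.
γ_2 = 59.03/32.92 = 1.793; β = √(1 − 1/γ²) = √0.6889.

β = 0.830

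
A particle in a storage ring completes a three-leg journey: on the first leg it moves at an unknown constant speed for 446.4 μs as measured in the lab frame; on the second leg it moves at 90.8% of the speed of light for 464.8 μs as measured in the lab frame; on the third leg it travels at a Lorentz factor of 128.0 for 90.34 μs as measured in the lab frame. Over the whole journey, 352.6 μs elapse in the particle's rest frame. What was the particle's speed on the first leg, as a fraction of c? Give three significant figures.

β = 0.936

Leg 1: speed unknown; τ_1 = 446.4/γ_1.
Leg 2: β = 0.908; γ = 1/√(1 − 0.908²) = 1/√0.1755 = 2.387; τ_2 = 464.8/2.387 = 194.7 μs.
Leg 3: γ = 128.0; τ_3 = 90.34/128.0 = 0.7058 μs.
Total proper time: τ_1 + 194.7 + 0.7058 = 352.6, so τ_1 = 352.6 − 195.4 = 157.2 μs.
γ_1 = 446.4/157.2 = 2.840; β = √(1 − 1/γ²) = √0.8761.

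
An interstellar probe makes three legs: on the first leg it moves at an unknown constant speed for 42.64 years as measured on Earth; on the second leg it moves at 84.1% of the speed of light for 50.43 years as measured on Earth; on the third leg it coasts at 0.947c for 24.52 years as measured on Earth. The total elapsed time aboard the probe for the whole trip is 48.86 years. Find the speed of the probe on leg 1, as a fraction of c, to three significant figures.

β = 0.947

Leg 1: speed unknown; τ_1 = 42.64/γ_1.
Leg 2: β = 0.841; γ = 1/√(1 − 0.841²) = 1/√0.2927 = 1.848; τ_2 = 50.43/1.848 = 27.28 years.
Leg 3: γ = 1/√(1 − 0.947²) = 1/√0.1032 = 3.113; τ_3 = 24.52/3.113 = 7.877 years.
Total proper time: τ_1 + 27.28 + 7.877 = 48.86, so τ_1 = 48.86 − 35.16 = 13.70 years.
γ_1 = 42.64/13.70 = 3.113; β = √(1 − 1/γ²) = √0.8968.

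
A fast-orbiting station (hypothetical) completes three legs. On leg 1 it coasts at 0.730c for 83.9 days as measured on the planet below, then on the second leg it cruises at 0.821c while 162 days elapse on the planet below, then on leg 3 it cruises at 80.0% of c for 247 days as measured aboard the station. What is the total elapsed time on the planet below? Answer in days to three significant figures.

Δt = 658 days

Leg 1: 83.9 days is already measured on the planet below.
Leg 2: 162 days is already measured on the planet below.
Leg 3: β = 0.800; γ = 1/√(1 − 0.800²) = 1/√0.3600 = 1.667; Δt_3 = 1.667 × 247 = 411.7 days.
Total: 83.90 + 162.0 + 411.7 days.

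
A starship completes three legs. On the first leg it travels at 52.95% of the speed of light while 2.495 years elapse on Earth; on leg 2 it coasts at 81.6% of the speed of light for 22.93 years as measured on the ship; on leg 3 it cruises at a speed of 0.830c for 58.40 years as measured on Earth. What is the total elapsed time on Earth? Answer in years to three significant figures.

Δt = 101 years

Leg 1: 2.495 years is already measured on Earth.
Leg 2: β = 0.816; γ = 1/√(1 − 0.816²) = 1/√0.3341 = 1.730; Δt_2 = 1.730 × 22.93 = 39.67 years.
Leg 3: 58.40 years is already measured on Earth.
Total: 2.495 + 39.67 + 58.40 years.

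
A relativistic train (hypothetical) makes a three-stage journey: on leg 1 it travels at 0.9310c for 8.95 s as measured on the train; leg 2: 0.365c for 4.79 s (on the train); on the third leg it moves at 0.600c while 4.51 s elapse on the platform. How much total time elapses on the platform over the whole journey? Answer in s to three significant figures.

Δt = 34.2 s

Leg 1: γ = 1/√(1 − 0.9310²) = 1/√0.1332 = 2.740; Δt_1 = 2.740 × 8.95 = 24.52 s.
Leg 2: γ = 1/√(1 − 0.365²) = 1/√0.8668 = 1.074; Δt_2 = 1.074 × 4.79 = 5.145 s.
Leg 3: 4.51 s is already measured on the platform.
Total: 24.52 + 5.145 + 4.510 s.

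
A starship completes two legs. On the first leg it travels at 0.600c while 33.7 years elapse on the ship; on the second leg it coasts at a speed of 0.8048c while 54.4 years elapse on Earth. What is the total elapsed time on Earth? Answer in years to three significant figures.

Leg 1: γ = 1/√(1 − 0.600²) = 5/4 = 1.250; Δt_1 = 1.250 × 33.7 = 42.12 years.
Leg 2: 54.4 years is already measured on Earth.
Total: 42.12 + 54.40 years.

Δt = 96.5 years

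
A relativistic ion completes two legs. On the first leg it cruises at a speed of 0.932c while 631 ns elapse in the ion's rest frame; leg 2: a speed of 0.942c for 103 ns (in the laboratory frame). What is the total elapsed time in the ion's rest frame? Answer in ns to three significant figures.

τ = 666 ns

Leg 1: 631 ns is already measured in the ion's rest frame.
Leg 2: γ = 1/√(1 − 0.942²) = 1/√0.1126 = 2.980; τ_2 = 103/2.980 = 34.57 ns.
Total: 631.0 + 34.57 ns.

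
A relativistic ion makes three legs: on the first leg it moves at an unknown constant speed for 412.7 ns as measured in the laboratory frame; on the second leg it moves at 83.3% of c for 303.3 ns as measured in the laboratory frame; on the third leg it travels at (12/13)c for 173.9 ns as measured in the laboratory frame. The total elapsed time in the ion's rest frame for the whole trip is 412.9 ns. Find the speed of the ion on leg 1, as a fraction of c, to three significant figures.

β = 0.902

Leg 1: speed unknown; τ_1 = 412.7/γ_1.
Leg 2: β = 0.833; γ = 1/√(1 − 0.833²) = 1/√0.3061 = 1.807; τ_2 = 303.3/1.807 = 167.8 ns.
Leg 3: γ = 1/√(1 − (12/13)²) = 13/5 = 2.600; τ_3 = 173.9/2.600 = 66.88 ns.
Total proper time: τ_1 + 167.8 + 66.88 = 412.9, so τ_1 = 412.9 − 234.7 = 178.2 ns.
γ_1 = 412.7/178.2 = 2.316; β = √(1 − 1/γ²) = √0.8135.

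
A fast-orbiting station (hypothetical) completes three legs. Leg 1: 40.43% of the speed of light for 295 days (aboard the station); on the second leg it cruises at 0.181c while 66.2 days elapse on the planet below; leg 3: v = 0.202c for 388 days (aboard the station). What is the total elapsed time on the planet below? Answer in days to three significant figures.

Leg 1: β = 0.4043; γ = 1/√(1 − 0.4043²) = 1/√0.8365 = 1.093; Δt_1 = 1.093 × 295 = 322.5 days.
Leg 2: 66.2 days is already measured on the planet below.
Leg 3: γ = 1/√(1 − 0.202²) = 1/√0.9592 = 1.021; Δt_3 = 1.021 × 388 = 396.2 days.
Total: 322.5 + 66.20 + 396.2 days.

Δt = 785 days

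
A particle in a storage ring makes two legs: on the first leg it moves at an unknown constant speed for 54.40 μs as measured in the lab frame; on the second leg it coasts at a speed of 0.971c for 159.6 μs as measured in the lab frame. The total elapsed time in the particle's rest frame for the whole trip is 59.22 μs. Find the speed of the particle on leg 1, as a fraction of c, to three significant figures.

Leg 1: speed unknown; τ_1 = 54.40/γ_1.
Leg 2: γ = 1/√(1 − 0.971²) = 1/√0.05716 = 4.183; τ_2 = 159.6/4.183 = 38.16 μs.
Total proper time: τ_1 + 38.16 = 59.22, so τ_1 = 59.22 − 38.16 = 21.06 μs.
γ_1 = 54.40/21.06 = 2.583; β = √(1 − 1/γ²) = √0.8501.

β = 0.922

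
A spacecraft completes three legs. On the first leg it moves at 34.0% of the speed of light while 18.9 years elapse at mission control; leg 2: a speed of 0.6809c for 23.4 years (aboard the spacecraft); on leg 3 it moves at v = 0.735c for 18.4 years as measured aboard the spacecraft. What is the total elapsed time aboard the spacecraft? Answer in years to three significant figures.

Leg 1: β = 0.340; γ = 1/√(1 − 0.340²) = 1/√0.8844 = 1.063; τ_1 = 18.9/1.063 = 17.77 years.
Leg 2: 23.4 years is already measured aboard the spacecraft.
Leg 3: 18.4 years is already measured aboard the spacecraft.
Total: 17.77 + 23.40 + 18.40 years.

τ = 59.6 years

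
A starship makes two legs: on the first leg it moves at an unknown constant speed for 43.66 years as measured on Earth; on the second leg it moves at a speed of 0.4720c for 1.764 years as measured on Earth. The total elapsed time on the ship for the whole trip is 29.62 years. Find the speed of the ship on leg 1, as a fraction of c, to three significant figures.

β = 0.766

Leg 1: speed unknown; τ_1 = 43.66/γ_1.
Leg 2: γ = 1/√(1 − 0.4720²) = 1/√0.7772 = 1.134; τ_2 = 1.764/1.134 = 1.555 years.
Total proper time: τ_1 + 1.555 = 29.62, so τ_1 = 29.62 − 1.555 = 28.06 years.
γ_1 = 43.66/28.06 = 1.556; β = √(1 − 1/γ²) = √0.5868.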